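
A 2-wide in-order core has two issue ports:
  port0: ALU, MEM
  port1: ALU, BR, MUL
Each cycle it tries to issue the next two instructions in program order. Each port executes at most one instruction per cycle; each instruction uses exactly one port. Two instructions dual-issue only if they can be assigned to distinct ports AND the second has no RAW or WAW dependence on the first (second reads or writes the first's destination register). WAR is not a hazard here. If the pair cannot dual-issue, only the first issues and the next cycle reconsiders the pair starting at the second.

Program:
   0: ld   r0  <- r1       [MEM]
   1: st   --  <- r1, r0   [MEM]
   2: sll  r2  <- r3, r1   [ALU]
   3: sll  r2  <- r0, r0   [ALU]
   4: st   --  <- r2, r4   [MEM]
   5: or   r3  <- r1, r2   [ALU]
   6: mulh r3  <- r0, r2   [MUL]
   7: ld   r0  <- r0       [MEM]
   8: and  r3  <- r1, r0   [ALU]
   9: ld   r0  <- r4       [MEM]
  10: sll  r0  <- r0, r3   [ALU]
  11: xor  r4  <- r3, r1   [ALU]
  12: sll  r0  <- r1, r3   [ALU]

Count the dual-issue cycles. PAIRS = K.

#0 head=0: ld.MEM i0 no-port MEM/MEM
#1 head=1: st.MEM/sll.ALU i1&i2 dual
#2 head=3: sll.ALU i3 RAW r2
#3 head=4: st.MEM/or.ALU i4&i5 dual
#4 head=6: mulh.MUL/ld.MEM i6&i7 dual
#5 head=8: and.ALU/ld.MEM i8&i9 dual
#6 head=10: sll.ALU/xor.ALU i10&i11 dual
#7 head=12: sll.ALU i12 tail

PAIRS = 5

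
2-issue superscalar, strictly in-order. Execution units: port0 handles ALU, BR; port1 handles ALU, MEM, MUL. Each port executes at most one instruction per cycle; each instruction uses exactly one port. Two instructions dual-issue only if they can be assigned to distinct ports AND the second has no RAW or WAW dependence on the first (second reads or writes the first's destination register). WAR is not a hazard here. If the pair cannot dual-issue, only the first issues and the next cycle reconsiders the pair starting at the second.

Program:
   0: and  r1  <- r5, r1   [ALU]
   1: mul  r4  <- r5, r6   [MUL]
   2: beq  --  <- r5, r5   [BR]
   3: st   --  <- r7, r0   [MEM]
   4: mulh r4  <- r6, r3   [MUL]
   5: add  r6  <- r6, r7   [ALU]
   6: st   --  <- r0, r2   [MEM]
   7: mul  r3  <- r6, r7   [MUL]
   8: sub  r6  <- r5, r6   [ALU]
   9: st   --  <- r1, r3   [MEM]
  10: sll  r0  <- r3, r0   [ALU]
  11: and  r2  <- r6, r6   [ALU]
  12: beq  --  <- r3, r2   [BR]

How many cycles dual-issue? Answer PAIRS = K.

  cy0 -> i0&i1 (and.ALU;mul.MUL) 2-wide
  cy1 -> i2&i3 (beq.BR;st.MEM) 2-wide
  cy2 -> i4&i5 (mulh.MUL;add.ALU) 2-wide
  cy3 -> i6 (st.MEM) no-port MEM/MUL
  cy4 -> i7&i8 (mul.MUL;sub.ALU) 2-wide
  cy5 -> i9&i10 (st.MEM;sll.ALU) 2-wide
  cy6 -> i11 (and.ALU) RAW r2
  cy7 -> i12 (beq.BR) tail

PAIRS = 5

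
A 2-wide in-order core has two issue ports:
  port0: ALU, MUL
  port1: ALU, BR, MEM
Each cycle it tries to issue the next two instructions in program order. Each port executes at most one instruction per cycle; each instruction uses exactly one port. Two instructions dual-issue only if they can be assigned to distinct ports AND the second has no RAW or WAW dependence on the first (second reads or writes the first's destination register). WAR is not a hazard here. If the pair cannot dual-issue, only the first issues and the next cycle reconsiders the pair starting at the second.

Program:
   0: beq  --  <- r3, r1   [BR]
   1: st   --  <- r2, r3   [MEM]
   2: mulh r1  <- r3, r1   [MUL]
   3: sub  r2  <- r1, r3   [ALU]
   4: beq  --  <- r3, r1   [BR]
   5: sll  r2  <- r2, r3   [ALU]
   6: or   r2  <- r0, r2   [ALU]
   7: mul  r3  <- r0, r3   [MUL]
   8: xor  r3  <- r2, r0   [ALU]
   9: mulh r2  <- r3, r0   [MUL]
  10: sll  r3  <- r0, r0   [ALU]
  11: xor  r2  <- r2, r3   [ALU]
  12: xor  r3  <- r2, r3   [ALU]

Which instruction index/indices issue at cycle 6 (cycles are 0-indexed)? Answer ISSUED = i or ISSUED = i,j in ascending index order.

  cy0 -> i0 (beq) no-port BR/MEM
  cy1 -> i1,i2 (st mulh) pair
  cy2 -> i3,i4 (sub beq) pair
  cy3 -> i5 (sll) RAW+WAW r2
  cy4 -> i6,i7 (or mul) pair
  cy5 -> i8 (xor) RAW r3
  cy6 -> i9,i10 (mulh sll) pair
  cy7 -> i11 (xor) RAW r2
  cy8 -> i12 (xor) tail

ISSUED = 9,10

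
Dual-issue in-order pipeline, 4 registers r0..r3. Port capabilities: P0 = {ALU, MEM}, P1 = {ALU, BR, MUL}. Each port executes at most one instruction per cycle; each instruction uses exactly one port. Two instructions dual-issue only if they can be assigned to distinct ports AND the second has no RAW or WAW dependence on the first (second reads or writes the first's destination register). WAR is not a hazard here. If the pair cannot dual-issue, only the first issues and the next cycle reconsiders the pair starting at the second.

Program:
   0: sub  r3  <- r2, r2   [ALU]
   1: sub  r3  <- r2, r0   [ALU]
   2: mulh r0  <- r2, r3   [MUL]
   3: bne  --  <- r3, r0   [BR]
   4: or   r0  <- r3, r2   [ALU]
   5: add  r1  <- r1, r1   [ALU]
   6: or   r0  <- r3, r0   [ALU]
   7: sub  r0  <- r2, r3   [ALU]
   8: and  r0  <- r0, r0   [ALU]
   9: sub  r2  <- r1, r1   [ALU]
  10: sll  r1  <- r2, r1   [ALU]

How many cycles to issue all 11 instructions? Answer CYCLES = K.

CYCLES = 8

0. sub @i0  | WAW r3
1. sub @i1  | RAW r3
2. mulh @i2  | no-port MUL/BR
3. bne or @i3&i4  | pair
4. add or @i5&i6  | pair
5. sub @i7  | RAW+WAW r0
6. and sub @i8&i9  | pair
7. sll @i10  | tail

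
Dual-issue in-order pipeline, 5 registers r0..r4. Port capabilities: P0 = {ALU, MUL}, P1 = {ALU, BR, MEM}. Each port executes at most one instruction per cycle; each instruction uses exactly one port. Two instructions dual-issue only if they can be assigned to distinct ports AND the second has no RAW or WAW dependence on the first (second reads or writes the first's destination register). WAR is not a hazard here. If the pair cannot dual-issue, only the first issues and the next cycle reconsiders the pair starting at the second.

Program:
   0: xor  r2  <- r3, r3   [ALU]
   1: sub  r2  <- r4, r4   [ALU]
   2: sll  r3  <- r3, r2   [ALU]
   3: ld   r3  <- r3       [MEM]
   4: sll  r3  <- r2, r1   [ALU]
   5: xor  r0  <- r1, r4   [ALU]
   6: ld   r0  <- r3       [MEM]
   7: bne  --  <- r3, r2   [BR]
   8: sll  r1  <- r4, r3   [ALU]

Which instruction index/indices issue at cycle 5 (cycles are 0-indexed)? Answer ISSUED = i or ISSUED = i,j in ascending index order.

t=0 i0:xor.ALU ; WAW r2
t=1 i1:sub.ALU ; RAW r2
t=2 i2:sll.ALU ; RAW+WAW r3
t=3 i3:ld.MEM ; WAW r3
t=4 i4+i5:sll.ALU+xor.ALU ; 2-wide
t=5 i6:ld.MEM ; no-port MEM/BR
t=6 i7+i8:bne.BR+sll.ALU ; 2-wide

ISSUED = 6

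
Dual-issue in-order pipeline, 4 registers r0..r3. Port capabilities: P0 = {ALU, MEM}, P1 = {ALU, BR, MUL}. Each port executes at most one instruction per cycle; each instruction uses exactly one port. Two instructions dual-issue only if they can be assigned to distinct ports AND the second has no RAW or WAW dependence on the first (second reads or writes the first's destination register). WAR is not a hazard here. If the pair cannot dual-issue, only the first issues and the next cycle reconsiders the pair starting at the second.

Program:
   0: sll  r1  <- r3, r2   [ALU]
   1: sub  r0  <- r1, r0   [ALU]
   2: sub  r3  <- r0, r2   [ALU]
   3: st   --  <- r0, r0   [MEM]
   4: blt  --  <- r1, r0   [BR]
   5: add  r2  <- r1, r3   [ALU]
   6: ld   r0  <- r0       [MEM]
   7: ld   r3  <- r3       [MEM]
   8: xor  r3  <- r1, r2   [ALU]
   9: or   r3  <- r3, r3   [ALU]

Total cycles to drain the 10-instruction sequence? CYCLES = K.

#0 head=0: sll.ALU i0 RAW r1
#1 head=1: sub.ALU i1 RAW r0
#2 head=2: sub.ALU/st.MEM i2,i3 pair
#3 head=4: blt.BR/add.ALU i4,i5 pair
#4 head=6: ld.MEM i6 no-port MEM/MEM
#5 head=7: ld.MEM i7 WAW r3
#6 head=8: xor.ALU i8 RAW+WAW r3
#7 head=9: or.ALU i9 tail

CYCLES = 8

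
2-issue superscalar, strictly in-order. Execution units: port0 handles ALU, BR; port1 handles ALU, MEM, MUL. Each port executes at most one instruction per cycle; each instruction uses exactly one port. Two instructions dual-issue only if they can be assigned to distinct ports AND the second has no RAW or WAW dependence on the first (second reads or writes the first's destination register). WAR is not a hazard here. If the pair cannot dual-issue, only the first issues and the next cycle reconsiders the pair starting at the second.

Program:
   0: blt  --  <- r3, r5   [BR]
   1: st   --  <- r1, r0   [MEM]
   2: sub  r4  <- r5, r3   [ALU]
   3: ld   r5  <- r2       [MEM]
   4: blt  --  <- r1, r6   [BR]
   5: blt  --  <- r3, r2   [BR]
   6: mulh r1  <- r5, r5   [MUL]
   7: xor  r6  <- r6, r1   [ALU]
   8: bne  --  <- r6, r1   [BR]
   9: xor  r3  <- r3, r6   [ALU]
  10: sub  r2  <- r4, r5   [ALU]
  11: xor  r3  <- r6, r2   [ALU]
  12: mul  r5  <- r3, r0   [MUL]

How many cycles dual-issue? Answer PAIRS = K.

PAIRS = 4

  cy0 -> i0/i1 (blt.BR+st.MEM) 2-wide
  cy1 -> i2/i3 (sub.ALU+ld.MEM) 2-wide
  cy2 -> i4 (blt.BR) no-port BR/BR
  cy3 -> i5/i6 (blt.BR+mulh.MUL) 2-wide
  cy4 -> i7 (xor.ALU) RAW r6
  cy5 -> i8/i9 (bne.BR+xor.ALU) 2-wide
  cy6 -> i10 (sub.ALU) RAW r2
  cy7 -> i11 (xor.ALU) RAW r3
  cy8 -> i12 (mul.MUL) tail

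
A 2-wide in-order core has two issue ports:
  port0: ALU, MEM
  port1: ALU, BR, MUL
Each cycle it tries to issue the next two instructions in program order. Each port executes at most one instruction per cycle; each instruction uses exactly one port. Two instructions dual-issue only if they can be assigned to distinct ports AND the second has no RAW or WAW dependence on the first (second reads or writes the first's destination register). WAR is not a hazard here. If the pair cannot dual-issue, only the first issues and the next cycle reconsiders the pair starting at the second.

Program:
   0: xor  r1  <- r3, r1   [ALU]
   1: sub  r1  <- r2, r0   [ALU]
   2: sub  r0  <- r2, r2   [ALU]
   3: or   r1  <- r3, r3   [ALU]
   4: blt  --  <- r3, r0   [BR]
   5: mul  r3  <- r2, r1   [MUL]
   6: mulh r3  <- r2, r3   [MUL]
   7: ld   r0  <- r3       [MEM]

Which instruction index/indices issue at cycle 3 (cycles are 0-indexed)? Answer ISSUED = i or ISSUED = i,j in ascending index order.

[0] i0  xor  -- WAW r1
[1] i1+i2  sub sub  -- pair
[2] i3+i4  or blt  -- pair
[3] i5  mul  -- no-port MUL/MUL
[4] i6  mulh  -- RAW r3
[5] i7  ld  -- tail

ISSUED = 5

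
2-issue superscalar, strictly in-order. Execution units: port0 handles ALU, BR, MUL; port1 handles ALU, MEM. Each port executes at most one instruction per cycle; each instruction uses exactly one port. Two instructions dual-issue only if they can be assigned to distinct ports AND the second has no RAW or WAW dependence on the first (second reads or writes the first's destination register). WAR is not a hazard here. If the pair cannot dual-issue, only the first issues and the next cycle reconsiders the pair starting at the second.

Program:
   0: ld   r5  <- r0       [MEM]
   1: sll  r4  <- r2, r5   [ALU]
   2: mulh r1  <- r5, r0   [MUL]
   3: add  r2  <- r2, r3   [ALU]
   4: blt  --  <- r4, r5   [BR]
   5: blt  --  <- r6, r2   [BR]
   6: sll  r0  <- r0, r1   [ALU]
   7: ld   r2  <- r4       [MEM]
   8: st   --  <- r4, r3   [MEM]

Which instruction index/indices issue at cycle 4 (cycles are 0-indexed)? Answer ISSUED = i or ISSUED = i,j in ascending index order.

#0 head=0: ld.MEM i0 RAW r5
#1 head=1: sll.ALU+mulh.MUL i1/i2 2-wide
#2 head=3: add.ALU+blt.BR i3/i4 2-wide
#3 head=5: blt.BR+sll.ALU i5/i6 2-wide
#4 head=7: ld.MEM i7 no-port MEM/MEM
#5 head=8: st.MEM i8 tail

ISSUED = 7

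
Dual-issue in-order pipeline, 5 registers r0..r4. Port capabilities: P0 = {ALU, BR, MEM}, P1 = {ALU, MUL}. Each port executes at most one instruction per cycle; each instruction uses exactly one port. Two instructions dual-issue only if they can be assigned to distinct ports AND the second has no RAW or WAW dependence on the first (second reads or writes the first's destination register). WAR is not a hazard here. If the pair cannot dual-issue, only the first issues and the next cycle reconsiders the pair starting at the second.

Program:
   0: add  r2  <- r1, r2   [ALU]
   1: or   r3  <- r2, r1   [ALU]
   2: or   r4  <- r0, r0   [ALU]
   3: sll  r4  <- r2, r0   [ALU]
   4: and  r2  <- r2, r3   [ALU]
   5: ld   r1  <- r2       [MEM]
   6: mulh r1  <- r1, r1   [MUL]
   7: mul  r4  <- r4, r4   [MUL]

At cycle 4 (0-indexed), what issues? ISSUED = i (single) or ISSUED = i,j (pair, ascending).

c0: i0 add.ALU  RAW r2
c1: i1&i2 or.ALU;or.ALU  dual
c2: i3&i4 sll.ALU;and.ALU  dual
c3: i5 ld.MEM  RAW+WAW r1
c4: i6 mulh.MUL  no-port MUL/MUL
c5: i7 mul.MUL  tail

ISSUED = 6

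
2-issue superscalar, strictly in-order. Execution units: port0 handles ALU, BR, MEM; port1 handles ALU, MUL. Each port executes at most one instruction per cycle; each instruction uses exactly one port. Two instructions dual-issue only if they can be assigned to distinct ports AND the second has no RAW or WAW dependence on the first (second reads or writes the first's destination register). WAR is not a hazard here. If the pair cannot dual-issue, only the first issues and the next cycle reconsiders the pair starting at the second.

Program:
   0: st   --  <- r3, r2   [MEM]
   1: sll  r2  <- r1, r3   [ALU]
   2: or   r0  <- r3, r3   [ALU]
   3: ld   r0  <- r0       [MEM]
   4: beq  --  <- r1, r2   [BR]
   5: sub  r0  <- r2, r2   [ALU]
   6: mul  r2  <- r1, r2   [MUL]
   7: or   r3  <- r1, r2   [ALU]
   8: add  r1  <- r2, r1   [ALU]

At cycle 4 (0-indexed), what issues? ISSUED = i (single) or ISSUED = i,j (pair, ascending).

  cy0 -> i0,i1 (st/sll) dual
  cy1 -> i2 (or) RAW+WAW r0
  cy2 -> i3 (ld) no-port MEM/BR
  cy3 -> i4,i5 (beq/sub) dual
  cy4 -> i6 (mul) RAW r2
  cy5 -> i7,i8 (or/add) dual

ISSUED = 6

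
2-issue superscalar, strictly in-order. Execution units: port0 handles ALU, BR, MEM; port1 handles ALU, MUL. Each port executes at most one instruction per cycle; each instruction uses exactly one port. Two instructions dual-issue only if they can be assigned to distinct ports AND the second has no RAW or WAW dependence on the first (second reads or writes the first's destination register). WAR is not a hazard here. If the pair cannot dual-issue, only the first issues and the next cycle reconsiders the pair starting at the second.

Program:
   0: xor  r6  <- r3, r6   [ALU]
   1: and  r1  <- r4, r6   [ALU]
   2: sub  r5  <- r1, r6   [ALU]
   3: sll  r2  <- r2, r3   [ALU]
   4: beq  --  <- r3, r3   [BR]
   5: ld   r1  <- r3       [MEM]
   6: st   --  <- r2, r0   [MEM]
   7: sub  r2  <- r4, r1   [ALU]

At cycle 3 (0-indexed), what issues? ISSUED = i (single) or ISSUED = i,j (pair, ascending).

ISSUED = 4

c0: i0 xor.ALU  RAW r6
c1: i1 and.ALU  RAW r1
c2: i2,i3 sub.ALU/sll.ALU  pair
c3: i4 beq.BR  no-port BR/MEM
c4: i5 ld.MEM  no-port MEM/MEM
c5: i6,i7 st.MEM/sub.ALU  pair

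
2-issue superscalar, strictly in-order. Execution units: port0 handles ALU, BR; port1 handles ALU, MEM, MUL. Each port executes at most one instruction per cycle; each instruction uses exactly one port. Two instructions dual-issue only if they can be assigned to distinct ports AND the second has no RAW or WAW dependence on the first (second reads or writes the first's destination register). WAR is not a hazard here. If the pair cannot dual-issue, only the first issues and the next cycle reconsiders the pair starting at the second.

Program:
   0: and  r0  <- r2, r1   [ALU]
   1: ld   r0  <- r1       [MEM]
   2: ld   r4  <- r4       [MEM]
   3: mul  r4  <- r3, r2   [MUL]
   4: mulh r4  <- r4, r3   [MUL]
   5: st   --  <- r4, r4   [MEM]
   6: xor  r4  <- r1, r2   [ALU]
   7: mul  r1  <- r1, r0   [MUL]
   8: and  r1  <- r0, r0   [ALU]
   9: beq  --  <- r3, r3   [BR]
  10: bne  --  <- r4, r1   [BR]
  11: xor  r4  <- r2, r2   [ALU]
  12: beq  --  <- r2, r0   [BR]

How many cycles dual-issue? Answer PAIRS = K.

[0] i0  and.ALU  -- WAW r0
[1] i1  ld.MEM  -- no-port MEM/MEM
[2] i2  ld.MEM  -- no-port MEM/MUL
[3] i3  mul.MUL  -- no-port MUL/MUL
[4] i4  mulh.MUL  -- no-port MUL/MEM
[5] i5+i6  st.MEM/xor.ALU  -- 2-wide
[6] i7  mul.MUL  -- WAW r1
[7] i8+i9  and.ALU/beq.BR  -- 2-wide
[8] i10+i11  bne.BR/xor.ALU  -- 2-wide
[9] i12  beq.BR  -- tail

PAIRS = 3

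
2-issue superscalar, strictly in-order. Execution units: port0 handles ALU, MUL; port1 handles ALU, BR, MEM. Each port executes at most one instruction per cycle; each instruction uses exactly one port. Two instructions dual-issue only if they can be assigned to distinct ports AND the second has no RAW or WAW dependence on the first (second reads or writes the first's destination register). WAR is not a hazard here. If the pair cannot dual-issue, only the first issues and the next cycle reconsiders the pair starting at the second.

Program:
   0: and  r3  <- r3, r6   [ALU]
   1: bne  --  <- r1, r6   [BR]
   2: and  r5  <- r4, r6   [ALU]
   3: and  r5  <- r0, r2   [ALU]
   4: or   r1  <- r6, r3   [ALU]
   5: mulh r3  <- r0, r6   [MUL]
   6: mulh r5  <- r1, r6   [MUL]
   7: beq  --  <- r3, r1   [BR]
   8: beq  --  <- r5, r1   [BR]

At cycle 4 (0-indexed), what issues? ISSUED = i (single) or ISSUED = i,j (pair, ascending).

[0] i0&i1  and.ALU/bne.BR  -- dual
[1] i2  and.ALU  -- WAW r5
[2] i3&i4  and.ALU/or.ALU  -- dual
[3] i5  mulh.MUL  -- no-port MUL/MUL
[4] i6&i7  mulh.MUL/beq.BR  -- dual
[5] i8  beq.BR  -- tail

ISSUED = 6,7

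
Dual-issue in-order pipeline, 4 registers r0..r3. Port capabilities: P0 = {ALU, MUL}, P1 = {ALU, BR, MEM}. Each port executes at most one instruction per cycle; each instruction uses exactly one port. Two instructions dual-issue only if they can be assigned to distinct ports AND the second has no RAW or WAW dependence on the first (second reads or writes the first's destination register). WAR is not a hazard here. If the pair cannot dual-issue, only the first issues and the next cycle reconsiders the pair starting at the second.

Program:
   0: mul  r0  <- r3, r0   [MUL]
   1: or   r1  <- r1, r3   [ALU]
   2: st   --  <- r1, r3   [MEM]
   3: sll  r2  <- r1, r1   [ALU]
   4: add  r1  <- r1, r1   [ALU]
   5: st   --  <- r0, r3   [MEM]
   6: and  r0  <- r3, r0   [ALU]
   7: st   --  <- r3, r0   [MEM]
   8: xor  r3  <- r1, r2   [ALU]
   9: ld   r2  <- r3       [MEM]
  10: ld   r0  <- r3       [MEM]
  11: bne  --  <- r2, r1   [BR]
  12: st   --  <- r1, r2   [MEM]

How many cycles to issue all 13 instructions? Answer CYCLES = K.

t=0 i0+i1:mul.MUL;or.ALU ; dual
t=1 i2+i3:st.MEM;sll.ALU ; dual
t=2 i4+i5:add.ALU;st.MEM ; dual
t=3 i6:and.ALU ; RAW r0
t=4 i7+i8:st.MEM;xor.ALU ; dual
t=5 i9:ld.MEM ; no-port MEM/MEM
t=6 i10:ld.MEM ; no-port MEM/BR
t=7 i11:bne.BR ; no-port BR/MEM
t=8 i12:st.MEM ; tail

CYCLES = 9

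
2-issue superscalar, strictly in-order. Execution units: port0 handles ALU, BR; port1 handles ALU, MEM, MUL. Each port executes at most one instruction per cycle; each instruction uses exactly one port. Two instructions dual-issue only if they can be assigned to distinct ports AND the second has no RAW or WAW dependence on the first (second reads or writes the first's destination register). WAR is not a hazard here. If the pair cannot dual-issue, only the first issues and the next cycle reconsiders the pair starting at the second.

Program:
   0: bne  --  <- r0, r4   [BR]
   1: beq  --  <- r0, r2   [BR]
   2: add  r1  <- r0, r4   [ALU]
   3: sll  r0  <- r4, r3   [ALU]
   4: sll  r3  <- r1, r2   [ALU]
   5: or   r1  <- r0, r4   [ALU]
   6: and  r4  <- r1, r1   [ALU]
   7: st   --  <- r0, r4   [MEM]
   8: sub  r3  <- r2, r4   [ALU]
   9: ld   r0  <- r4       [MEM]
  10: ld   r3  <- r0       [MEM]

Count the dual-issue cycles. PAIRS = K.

PAIRS = 3

  cy0 -> i0 (bne.BR) no-port BR/BR
  cy1 -> i1&i2 (beq.BR+add.ALU) 2-wide
  cy2 -> i3&i4 (sll.ALU+sll.ALU) 2-wide
  cy3 -> i5 (or.ALU) RAW r1
  cy4 -> i6 (and.ALU) RAW r4
  cy5 -> i7&i8 (st.MEM+sub.ALU) 2-wide
  cy6 -> i9 (ld.MEM) no-port MEM/MEM
  cy7 -> i10 (ld.MEM) tail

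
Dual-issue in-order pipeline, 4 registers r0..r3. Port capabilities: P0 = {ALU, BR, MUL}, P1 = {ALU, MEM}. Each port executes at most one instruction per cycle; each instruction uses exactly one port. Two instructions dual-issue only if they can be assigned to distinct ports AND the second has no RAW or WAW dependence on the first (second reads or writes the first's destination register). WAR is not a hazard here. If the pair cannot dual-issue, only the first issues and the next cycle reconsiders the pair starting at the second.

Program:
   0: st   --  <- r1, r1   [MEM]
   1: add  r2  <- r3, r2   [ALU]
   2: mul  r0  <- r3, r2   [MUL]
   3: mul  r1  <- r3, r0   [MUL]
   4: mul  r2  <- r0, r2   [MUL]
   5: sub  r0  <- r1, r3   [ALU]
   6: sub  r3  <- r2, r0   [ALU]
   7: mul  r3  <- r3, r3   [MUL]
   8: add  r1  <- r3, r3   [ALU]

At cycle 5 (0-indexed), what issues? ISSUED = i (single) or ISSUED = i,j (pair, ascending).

t=0 i0+i1:st.MEM;add.ALU ; pair
t=1 i2:mul.MUL ; no-port MUL/MUL
t=2 i3:mul.MUL ; no-port MUL/MUL
t=3 i4+i5:mul.MUL;sub.ALU ; pair
t=4 i6:sub.ALU ; RAW+WAW r3
t=5 i7:mul.MUL ; RAW r3
t=6 i8:add.ALU ; tail

ISSUED = 7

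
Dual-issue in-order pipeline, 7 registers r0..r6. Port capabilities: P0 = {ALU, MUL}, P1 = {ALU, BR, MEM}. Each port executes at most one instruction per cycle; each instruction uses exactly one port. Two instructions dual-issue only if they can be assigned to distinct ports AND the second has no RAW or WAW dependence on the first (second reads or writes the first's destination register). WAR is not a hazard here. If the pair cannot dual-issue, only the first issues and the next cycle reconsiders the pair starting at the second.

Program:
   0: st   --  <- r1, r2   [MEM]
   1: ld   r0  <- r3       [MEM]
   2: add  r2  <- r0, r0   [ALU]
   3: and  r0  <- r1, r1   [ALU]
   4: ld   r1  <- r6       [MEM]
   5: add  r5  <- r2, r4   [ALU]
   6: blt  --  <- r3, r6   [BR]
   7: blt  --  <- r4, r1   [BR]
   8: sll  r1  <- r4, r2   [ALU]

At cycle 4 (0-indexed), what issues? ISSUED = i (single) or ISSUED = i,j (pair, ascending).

[0] i0  st.MEM  -- no-port MEM/MEM
[1] i1  ld.MEM  -- RAW r0
[2] i2,i3  add.ALU/and.ALU  -- 2-wide
[3] i4,i5  ld.MEM/add.ALU  -- 2-wide
[4] i6  blt.BR  -- no-port BR/BR
[5] i7,i8  blt.BR/sll.ALU  -- 2-wide

ISSUED = 6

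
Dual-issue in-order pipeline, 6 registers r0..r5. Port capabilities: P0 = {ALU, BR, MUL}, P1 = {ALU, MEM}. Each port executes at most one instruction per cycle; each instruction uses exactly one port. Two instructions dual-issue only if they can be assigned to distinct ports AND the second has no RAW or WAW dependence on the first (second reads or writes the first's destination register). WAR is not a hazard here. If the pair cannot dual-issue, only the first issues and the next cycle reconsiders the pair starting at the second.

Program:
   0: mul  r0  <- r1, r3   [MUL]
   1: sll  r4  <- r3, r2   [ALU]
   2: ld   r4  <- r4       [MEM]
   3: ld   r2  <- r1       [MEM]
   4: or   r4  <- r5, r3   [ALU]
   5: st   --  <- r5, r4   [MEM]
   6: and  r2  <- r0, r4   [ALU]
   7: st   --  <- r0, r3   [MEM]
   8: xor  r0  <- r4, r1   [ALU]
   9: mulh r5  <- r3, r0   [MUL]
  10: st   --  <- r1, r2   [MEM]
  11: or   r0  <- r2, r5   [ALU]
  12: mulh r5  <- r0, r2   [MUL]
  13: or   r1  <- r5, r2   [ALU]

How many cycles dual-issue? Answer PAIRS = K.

PAIRS = 5

0. mul.MUL/sll.ALU @i0+i1  | 2-wide
1. ld.MEM @i2  | no-port MEM/MEM
2. ld.MEM/or.ALU @i3+i4  | 2-wide
3. st.MEM/and.ALU @i5+i6  | 2-wide
4. st.MEM/xor.ALU @i7+i8  | 2-wide
5. mulh.MUL/st.MEM @i9+i10  | 2-wide
6. or.ALU @i11  | RAW r0
7. mulh.MUL @i12  | RAW r5
8. or.ALU @i13  | tail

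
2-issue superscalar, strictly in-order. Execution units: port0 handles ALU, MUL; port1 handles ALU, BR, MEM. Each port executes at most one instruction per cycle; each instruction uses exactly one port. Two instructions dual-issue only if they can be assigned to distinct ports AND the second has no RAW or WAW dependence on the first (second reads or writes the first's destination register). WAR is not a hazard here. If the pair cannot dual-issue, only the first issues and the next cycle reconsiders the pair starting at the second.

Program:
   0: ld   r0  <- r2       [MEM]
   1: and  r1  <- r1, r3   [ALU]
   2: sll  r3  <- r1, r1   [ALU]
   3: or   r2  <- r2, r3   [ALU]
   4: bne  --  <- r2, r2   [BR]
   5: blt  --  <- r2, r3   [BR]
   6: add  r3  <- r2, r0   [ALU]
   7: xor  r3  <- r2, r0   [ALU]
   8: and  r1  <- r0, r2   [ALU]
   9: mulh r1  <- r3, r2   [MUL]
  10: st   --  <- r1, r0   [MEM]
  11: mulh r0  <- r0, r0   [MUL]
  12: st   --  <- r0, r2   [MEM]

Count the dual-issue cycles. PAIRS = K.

PAIRS = 4

t=0 i0,i1:ld and ; dual
t=1 i2:sll ; RAW r3
t=2 i3:or ; RAW r2
t=3 i4:bne ; no-port BR/BR
t=4 i5,i6:blt add ; dual
t=5 i7,i8:xor and ; dual
t=6 i9:mulh ; RAW r1
t=7 i10,i11:st mulh ; dual
t=8 i12:st ; tail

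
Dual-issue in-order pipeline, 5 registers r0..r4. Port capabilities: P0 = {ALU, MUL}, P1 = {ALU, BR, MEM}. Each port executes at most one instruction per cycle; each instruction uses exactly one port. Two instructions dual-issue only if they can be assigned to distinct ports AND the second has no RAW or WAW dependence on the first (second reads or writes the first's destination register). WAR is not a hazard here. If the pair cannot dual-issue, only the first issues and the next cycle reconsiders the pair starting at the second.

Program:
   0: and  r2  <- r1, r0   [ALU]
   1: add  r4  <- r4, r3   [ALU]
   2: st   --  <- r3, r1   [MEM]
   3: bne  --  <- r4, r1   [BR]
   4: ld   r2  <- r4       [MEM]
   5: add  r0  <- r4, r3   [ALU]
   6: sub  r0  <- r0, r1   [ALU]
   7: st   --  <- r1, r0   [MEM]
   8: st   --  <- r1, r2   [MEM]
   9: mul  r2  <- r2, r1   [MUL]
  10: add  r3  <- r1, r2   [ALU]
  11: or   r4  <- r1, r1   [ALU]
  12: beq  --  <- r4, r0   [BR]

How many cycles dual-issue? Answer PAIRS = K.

t=0 i0,i1:and.ALU+add.ALU ; pair
t=1 i2:st.MEM ; no-port MEM/BR
t=2 i3:bne.BR ; no-port BR/MEM
t=3 i4,i5:ld.MEM+add.ALU ; pair
t=4 i6:sub.ALU ; RAW r0
t=5 i7:st.MEM ; no-port MEM/MEM
t=6 i8,i9:st.MEM+mul.MUL ; pair
t=7 i10,i11:add.ALU+or.ALU ; pair
t=8 i12:beq.BR ; tail

PAIRS = 4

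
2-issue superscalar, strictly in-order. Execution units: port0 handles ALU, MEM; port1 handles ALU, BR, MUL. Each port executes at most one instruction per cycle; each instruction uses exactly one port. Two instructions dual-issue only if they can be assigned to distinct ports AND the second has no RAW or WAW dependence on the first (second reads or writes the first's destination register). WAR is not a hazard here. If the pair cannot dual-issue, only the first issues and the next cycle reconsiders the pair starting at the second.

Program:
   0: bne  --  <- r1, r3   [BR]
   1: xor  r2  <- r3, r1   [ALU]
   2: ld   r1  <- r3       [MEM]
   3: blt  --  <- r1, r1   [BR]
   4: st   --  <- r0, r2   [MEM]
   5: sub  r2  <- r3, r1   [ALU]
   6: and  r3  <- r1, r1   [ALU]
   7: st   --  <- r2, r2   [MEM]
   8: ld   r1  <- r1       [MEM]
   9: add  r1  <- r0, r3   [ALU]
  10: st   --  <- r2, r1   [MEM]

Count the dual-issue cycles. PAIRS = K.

[0] i0,i1  bne.BR;xor.ALU  -- 2-wide
[1] i2  ld.MEM  -- RAW r1
[2] i3,i4  blt.BR;st.MEM  -- 2-wide
[3] i5,i6  sub.ALU;and.ALU  -- 2-wide
[4] i7  st.MEM  -- no-port MEM/MEM
[5] i8  ld.MEM  -- WAW r1
[6] i9  add.ALU  -- RAW r1
[7] i10  st.MEM  -- tail

PAIRS = 3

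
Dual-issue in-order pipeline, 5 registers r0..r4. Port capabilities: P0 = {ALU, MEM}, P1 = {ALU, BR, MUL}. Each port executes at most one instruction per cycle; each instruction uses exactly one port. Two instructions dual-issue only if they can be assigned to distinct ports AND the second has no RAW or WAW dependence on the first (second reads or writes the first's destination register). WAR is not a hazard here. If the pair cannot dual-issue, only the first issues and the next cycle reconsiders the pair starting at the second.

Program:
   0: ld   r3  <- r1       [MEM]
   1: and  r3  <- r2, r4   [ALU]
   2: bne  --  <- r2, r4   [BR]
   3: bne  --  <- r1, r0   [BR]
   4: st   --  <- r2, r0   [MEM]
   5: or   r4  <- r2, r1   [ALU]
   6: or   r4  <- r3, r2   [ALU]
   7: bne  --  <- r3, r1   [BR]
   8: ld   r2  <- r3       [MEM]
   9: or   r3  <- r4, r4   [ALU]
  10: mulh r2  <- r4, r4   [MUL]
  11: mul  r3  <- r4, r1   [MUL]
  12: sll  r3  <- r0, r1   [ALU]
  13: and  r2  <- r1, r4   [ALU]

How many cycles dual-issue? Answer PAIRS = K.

[0] i0  ld  -- WAW r3
[1] i1/i2  and+bne  -- 2-wide
[2] i3/i4  bne+st  -- 2-wide
[3] i5  or  -- WAW r4
[4] i6/i7  or+bne  -- 2-wide
[5] i8/i9  ld+or  -- 2-wide
[6] i10  mulh  -- no-port MUL/MUL
[7] i11  mul  -- WAW r3
[8] i12/i13  sll+and  -- 2-wide

PAIRS = 5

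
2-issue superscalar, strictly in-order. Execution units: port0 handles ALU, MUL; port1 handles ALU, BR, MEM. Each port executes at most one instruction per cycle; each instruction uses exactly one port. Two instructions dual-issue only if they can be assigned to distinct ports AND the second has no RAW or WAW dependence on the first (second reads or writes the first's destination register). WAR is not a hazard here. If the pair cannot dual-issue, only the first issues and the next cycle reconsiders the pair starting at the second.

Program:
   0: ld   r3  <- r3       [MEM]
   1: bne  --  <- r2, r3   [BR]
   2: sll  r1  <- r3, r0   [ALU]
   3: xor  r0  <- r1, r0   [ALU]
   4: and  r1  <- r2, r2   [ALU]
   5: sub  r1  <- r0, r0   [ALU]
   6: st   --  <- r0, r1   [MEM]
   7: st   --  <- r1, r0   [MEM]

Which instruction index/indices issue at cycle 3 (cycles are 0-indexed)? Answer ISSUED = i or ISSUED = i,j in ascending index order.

[0] i0  ld.MEM  -- no-port MEM/BR
[1] i1&i2  bne.BR;sll.ALU  -- 2-wide
[2] i3&i4  xor.ALU;and.ALU  -- 2-wide
[3] i5  sub.ALU  -- RAW r1
[4] i6  st.MEM  -- no-port MEM/MEM
[5] i7  st.MEM  -- tail

ISSUED = 5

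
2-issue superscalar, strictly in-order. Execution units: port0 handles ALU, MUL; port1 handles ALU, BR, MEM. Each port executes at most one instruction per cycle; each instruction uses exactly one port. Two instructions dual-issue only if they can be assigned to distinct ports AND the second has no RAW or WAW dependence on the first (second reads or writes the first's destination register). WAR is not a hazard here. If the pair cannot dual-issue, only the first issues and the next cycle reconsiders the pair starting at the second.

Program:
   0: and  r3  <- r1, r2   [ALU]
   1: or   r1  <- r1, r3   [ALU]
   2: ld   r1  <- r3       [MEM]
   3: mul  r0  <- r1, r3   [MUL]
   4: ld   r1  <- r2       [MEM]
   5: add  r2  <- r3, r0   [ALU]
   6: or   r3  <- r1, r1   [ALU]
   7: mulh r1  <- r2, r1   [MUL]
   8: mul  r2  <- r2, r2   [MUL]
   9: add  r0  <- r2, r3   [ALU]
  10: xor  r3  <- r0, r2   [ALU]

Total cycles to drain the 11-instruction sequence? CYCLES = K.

CYCLES = 9

  cy0 -> i0 (and) RAW r3
  cy1 -> i1 (or) WAW r1
  cy2 -> i2 (ld) RAW r1
  cy3 -> i3/i4 (mul;ld) pair
  cy4 -> i5/i6 (add;or) pair
  cy5 -> i7 (mulh) no-port MUL/MUL
  cy6 -> i8 (mul) RAW r2
  cy7 -> i9 (add) RAW r0
  cy8 -> i10 (xor) tail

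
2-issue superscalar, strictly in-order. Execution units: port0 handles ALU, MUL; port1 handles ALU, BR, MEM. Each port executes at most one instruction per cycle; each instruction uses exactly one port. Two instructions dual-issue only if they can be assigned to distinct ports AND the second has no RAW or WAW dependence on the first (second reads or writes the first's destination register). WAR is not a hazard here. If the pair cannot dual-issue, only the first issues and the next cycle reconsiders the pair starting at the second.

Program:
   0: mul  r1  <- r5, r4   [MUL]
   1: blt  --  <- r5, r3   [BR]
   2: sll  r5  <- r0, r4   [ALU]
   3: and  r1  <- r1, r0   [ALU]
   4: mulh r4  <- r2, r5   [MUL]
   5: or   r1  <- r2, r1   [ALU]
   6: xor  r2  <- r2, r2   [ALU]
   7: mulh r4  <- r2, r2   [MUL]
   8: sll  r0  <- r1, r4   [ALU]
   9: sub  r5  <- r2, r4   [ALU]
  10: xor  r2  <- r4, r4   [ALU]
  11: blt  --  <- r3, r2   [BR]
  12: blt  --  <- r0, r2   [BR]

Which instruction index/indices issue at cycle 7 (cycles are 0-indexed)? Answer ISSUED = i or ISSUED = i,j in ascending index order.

0. mul;blt @i0&i1  | pair
1. sll;and @i2&i3  | pair
2. mulh;or @i4&i5  | pair
3. xor @i6  | RAW r2
4. mulh @i7  | RAW r4
5. sll;sub @i8&i9  | pair
6. xor @i10  | RAW r2
7. blt @i11  | no-port BR/BR
8. blt @i12  | tail

ISSUED = 11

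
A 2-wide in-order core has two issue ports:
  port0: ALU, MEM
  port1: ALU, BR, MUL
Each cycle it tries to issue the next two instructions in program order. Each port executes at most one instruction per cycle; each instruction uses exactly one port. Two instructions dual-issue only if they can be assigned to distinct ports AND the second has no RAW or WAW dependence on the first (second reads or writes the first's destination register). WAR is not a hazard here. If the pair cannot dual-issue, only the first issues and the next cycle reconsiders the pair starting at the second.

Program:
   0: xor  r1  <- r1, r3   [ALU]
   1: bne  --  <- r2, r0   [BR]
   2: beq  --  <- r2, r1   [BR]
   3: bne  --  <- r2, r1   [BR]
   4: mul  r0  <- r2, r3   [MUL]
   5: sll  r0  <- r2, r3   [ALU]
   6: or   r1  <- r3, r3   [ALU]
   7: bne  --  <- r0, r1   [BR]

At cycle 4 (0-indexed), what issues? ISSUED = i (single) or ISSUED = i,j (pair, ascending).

ISSUED = 5,6

#0 head=0: xor.ALU;bne.BR i0&i1 2-wide
#1 head=2: beq.BR i2 no-port BR/BR
#2 head=3: bne.BR i3 no-port BR/MUL
#3 head=4: mul.MUL i4 WAW r0
#4 head=5: sll.ALU;or.ALU i5&i6 2-wide
#5 head=7: bne.BR i7 tail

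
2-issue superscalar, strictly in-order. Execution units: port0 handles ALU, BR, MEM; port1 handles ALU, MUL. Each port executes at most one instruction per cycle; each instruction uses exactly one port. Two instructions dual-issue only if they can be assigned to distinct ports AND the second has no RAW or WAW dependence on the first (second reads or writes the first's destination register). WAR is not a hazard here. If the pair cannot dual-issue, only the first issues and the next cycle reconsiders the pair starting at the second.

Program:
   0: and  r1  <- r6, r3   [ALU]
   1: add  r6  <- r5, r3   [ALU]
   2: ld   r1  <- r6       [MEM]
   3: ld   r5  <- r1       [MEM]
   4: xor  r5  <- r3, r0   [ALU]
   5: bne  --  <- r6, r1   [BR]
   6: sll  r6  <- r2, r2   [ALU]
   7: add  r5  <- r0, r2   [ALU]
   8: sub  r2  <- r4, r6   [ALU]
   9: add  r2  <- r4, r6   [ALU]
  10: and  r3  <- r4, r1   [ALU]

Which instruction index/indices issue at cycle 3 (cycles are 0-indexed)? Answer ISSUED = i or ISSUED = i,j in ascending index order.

ISSUED = 4,5

0. and+add @i0+i1  | 2-wide
1. ld @i2  | no-port MEM/MEM
2. ld @i3  | WAW r5
3. xor+bne @i4+i5  | 2-wide
4. sll+add @i6+i7  | 2-wide
5. sub @i8  | WAW r2
6. add+and @i9+i10  | 2-wide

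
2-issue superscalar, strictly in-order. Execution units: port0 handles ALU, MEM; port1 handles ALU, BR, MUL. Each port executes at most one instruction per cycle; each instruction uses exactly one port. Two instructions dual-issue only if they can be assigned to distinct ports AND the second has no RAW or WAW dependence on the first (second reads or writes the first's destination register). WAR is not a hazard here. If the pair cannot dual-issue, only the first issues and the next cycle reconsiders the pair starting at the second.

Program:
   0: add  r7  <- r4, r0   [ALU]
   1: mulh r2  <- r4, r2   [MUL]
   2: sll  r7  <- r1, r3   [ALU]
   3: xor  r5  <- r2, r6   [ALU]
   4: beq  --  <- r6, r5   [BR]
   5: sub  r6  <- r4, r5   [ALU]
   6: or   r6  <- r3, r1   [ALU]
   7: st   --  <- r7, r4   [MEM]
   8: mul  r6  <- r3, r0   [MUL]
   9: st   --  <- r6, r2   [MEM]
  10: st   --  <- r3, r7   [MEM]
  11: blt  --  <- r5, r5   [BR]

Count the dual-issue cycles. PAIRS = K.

PAIRS = 5

0. add.ALU/mulh.MUL @i0,i1  | 2-wide
1. sll.ALU/xor.ALU @i2,i3  | 2-wide
2. beq.BR/sub.ALU @i4,i5  | 2-wide
3. or.ALU/st.MEM @i6,i7  | 2-wide
4. mul.MUL @i8  | RAW r6
5. st.MEM @i9  | no-port MEM/MEM
6. st.MEM/blt.BR @i10,i11  | 2-wide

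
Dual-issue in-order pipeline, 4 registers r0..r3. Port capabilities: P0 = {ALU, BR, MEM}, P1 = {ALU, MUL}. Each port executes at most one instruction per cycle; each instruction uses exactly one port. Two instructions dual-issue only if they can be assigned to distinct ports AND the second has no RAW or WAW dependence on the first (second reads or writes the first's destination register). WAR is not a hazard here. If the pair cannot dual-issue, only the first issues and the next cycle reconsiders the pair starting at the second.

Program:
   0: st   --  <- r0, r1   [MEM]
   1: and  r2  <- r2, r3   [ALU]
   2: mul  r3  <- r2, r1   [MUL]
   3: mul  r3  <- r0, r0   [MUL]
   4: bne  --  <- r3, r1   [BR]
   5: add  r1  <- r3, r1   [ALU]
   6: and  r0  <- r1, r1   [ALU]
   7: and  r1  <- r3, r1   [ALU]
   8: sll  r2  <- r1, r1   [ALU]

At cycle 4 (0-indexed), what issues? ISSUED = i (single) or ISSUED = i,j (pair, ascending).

0. st/and @i0/i1  | 2-wide
1. mul @i2  | no-port MUL/MUL
2. mul @i3  | RAW r3
3. bne/add @i4/i5  | 2-wide
4. and/and @i6/i7  | 2-wide
5. sll @i8  | tail

ISSUED = 6,7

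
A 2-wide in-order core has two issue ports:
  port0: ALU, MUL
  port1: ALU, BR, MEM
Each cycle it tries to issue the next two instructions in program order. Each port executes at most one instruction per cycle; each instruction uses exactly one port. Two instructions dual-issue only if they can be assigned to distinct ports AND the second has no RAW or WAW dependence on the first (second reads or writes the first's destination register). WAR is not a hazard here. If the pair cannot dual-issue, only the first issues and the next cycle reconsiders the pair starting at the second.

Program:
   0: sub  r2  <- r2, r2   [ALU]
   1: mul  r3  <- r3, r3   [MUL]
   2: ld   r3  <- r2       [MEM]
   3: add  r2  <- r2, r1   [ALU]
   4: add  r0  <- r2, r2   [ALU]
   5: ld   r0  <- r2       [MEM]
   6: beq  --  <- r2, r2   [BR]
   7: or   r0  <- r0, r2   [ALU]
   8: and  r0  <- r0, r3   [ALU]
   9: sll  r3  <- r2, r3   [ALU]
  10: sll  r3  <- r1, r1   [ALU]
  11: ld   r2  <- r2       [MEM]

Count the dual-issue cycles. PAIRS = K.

PAIRS = 5

t=0 i0+i1:sub.ALU/mul.MUL ; 2-wide
t=1 i2+i3:ld.MEM/add.ALU ; 2-wide
t=2 i4:add.ALU ; WAW r0
t=3 i5:ld.MEM ; no-port MEM/BR
t=4 i6+i7:beq.BR/or.ALU ; 2-wide
t=5 i8+i9:and.ALU/sll.ALU ; 2-wide
t=6 i10+i11:sll.ALU/ld.MEM ; 2-wide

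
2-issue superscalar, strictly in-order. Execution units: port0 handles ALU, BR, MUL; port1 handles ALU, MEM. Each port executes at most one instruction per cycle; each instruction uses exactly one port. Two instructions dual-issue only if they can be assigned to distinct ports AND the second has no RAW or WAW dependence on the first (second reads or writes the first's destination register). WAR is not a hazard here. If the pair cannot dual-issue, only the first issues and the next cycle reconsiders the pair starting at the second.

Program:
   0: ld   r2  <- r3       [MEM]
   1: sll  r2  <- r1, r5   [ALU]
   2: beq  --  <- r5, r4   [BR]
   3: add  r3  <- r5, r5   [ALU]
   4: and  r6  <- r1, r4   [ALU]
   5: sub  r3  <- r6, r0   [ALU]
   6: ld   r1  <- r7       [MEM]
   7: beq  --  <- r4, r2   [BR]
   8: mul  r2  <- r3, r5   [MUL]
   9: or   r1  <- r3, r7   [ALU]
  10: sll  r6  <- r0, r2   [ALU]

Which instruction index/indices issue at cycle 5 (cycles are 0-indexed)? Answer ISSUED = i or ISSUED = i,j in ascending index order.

ISSUED = 8,9

#0 head=0: ld i0 WAW r2
#1 head=1: sll+beq i1/i2 dual
#2 head=3: add+and i3/i4 dual
#3 head=5: sub+ld i5/i6 dual
#4 head=7: beq i7 no-port BR/MUL
#5 head=8: mul+or i8/i9 dual
#6 head=10: sll i10 tail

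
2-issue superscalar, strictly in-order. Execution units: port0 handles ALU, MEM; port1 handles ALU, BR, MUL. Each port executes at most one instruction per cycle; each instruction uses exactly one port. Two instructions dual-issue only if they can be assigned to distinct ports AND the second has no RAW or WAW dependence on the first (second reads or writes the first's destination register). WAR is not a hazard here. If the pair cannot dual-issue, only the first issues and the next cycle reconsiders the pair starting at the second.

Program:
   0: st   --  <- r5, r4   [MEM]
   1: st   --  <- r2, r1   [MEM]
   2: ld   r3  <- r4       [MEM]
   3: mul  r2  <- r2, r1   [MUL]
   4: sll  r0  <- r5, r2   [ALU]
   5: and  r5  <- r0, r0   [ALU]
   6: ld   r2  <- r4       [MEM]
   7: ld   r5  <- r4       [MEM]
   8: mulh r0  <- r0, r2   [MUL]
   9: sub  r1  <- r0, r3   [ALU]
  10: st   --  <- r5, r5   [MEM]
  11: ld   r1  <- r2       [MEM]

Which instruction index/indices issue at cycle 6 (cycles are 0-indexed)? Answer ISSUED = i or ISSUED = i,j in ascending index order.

c0: i0 st.MEM  no-port MEM/MEM
c1: i1 st.MEM  no-port MEM/MEM
c2: i2+i3 ld.MEM mul.MUL  2-wide
c3: i4 sll.ALU  RAW r0
c4: i5+i6 and.ALU ld.MEM  2-wide
c5: i7+i8 ld.MEM mulh.MUL  2-wide
c6: i9+i10 sub.ALU st.MEM  2-wide
c7: i11 ld.MEM  tail

ISSUED = 9,10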